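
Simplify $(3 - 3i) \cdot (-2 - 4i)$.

(a1*a2 - b1*b2) + (a1*b2 + b1*a2)i
= (-6 - 12) + (-12 + 6)i
= -18 - 6i


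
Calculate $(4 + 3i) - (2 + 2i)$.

(4 - 2) + (3 - 2)i = 2 + i


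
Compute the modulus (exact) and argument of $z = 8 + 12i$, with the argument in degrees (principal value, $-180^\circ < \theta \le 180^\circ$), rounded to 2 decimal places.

|z| = sqrt(8^2 + 12^2) = sqrt(208)
arg(z) = arctan(b/a) = arctan(12/8) (quadrant-adjusted) = 56.31°


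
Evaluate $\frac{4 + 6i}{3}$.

Divisor is real, so divide each part by 3:
= 4/3 + 2i


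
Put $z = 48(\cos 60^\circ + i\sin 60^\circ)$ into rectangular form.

a = r cos θ = 48 * 1/2 = 24
b = r sin θ = 48 * sqrt(3)/2 = 24*sqrt(3)
z = 24 + 24*sqrt(3)i


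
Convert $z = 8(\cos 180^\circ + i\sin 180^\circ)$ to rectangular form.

a = r cos θ = 8 * -1 = -8
b = r sin θ = 8 * 0 = 0
z = -8


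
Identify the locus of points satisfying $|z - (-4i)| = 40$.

|z - z0| = r describes a circle centered at z0 with radius r
Here z0 = -4i and r = 40
Locus: Circle centered at (0, -4) with radius 40


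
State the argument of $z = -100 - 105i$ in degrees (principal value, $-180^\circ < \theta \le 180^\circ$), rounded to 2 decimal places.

θ = arctan(b/a) = arctan(-105/-100) (quadrant-adjusted) = -133.60°


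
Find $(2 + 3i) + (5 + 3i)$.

(2 + 5) + (3 + 3)i = 7 + 6i


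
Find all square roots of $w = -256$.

|w| = 256, arg(w) = 180°
Root modulus = 256^(1/2) = 16
Root arguments: θ_k = (180° + 360°k)/2 for k = 0, 1, ..., 1
Roots: 16i, -16i


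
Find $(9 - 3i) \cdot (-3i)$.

(a1*a2 - b1*b2) + (a1*b2 + b1*a2)i
= (0 - 9) + (-27 + 0)i
= -9 - 27i


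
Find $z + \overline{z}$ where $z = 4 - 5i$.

z + conjugate(z) = (a + bi) + (a - bi) = 2a
= 2 * 4 = 8


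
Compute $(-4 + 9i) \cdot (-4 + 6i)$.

(a1*a2 - b1*b2) + (a1*b2 + b1*a2)i
= (16 - 54) + (-24 + (-36))i
= -38 - 60i


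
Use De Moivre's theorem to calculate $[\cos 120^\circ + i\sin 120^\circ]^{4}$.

By De Moivre: z^n = r^n(cos(nθ) + i sin(nθ))
= 1^4(cos(4*120°) + i sin(4*120°))
= 1(cos 120° + i sin 120°)
= -1/2 + (sqrt(3)/2)i


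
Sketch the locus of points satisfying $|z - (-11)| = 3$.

|z - z0| = r describes a circle centered at z0 with radius r
Here z0 = -11 and r = 3
Locus: Circle centered at (-11, 0) with radius 3


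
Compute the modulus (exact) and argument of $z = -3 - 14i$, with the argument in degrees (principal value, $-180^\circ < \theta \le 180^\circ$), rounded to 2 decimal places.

|z| = sqrt((-3)^2 + (-14)^2) = sqrt(205)
arg(z) = arctan(b/a) = arctan(-14/-3) (quadrant-adjusted) = -102.09°


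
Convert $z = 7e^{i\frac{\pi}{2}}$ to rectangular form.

a = r cos θ = 7 * 0 = 0
b = r sin θ = 7 * 1 = 7
z = 7i


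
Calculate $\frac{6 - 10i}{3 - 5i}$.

Multiply numerator and denominator by conjugate (3 + 5i):
= (6 - 10i)(3 + 5i) / (3^2 + (-5)^2)
= (68) / 34
= 2


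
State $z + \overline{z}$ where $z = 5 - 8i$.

z + conjugate(z) = (a + bi) + (a - bi) = 2a
= 2 * 5 = 10


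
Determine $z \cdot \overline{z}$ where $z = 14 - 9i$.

z * conjugate(z) = |z|^2 = a^2 + b^2
= 14^2 + (-9)^2 = 277


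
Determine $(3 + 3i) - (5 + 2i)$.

(3 - 5) + (3 - 2)i = -2 + i


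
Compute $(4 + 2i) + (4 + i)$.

(4 + 4) + (2 + 1)i = 8 + 3i


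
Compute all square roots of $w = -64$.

|w| = 64, arg(w) = 180°
Root modulus = 64^(1/2) = 8
Root arguments: θ_k = (180° + 360°k)/2 for k = 0, 1, ..., 1
Roots: 8i, -8i


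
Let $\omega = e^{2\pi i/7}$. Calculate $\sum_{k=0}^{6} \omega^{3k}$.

Let ζ = ω^3 = e^(2πi·3/7). Since 7 ∤ 3, ζ ≠ 1.
Sum = Σ_{k=0}^{6} ζ^k = (ζ^7 - 1)/(ζ - 1) = (ω^{3·7} - 1)/(ζ - 1) = (1 - 1)/(ζ - 1) = 0


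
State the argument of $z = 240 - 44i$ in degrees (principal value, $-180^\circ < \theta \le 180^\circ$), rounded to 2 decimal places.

θ = arctan(b/a) = arctan(-44/240) (quadrant-adjusted) = -10.39°


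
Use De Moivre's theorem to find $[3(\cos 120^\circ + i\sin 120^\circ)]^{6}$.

By De Moivre: z^n = r^n(cos(nθ) + i sin(nθ))
= 3^6(cos(6*120°) + i sin(6*120°))
= 729(cos 0° + i sin 0°)
= 729


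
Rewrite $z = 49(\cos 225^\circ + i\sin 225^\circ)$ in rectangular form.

a = r cos θ = 49 * -sqrt(2)/2 = -49*sqrt(2)/2
b = r sin θ = 49 * -sqrt(2)/2 = -49*sqrt(2)/2
z = -49*sqrt(2)/2 - (49*sqrt(2)/2)i


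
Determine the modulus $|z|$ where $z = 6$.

|z| = sqrt(a^2 + b^2) = sqrt(6^2 + 0^2) = sqrt(36) = 6


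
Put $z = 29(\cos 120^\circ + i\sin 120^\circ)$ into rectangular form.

a = r cos θ = 29 * -1/2 = -29/2
b = r sin θ = 29 * sqrt(3)/2 = 29*sqrt(3)/2
z = -29/2 + (29*sqrt(3)/2)i


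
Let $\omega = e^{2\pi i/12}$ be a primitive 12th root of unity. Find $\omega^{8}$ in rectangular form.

ω^8 = e^(2πi·8/12) = e^(i·4π/3)
= cos(4π/3) + i sin(4π/3)
= -1/2 - (sqrt(3)/2)i


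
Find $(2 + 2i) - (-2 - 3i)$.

(2 - (-2)) + (2 - (-3))i = 4 + 5i


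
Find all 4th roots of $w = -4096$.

|w| = 4096, arg(w) = 180°
Root modulus = 4096^(1/4) = 8
Root arguments: θ_k = (180° + 360°k)/4 for k = 0, 1, ..., 3
Roots: 4*sqrt(2) + 4*sqrt(2)i, -4*sqrt(2) + 4*sqrt(2)i, -4*sqrt(2) - 4*sqrt(2)i, 4*sqrt(2) - 4*sqrt(2)i


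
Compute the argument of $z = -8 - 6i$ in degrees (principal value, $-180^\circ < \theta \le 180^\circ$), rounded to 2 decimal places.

θ = arctan(b/a) = arctan(-6/-8) (quadrant-adjusted) = -143.13°


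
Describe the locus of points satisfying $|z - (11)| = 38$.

|z - z0| = r describes a circle centered at z0 with radius r
Here z0 = 11 and r = 38
Locus: Circle centered at (11, 0) with radius 38


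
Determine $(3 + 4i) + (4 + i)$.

(3 + 4) + (4 + 1)i = 7 + 5i


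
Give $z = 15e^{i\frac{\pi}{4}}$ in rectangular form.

a = r cos θ = 15 * sqrt(2)/2 = 15*sqrt(2)/2
b = r sin θ = 15 * sqrt(2)/2 = 15*sqrt(2)/2
z = 15*sqrt(2)/2 + (15*sqrt(2)/2)i


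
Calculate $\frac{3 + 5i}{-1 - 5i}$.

Multiply numerator and denominator by conjugate (-1 + 5i):
= (3 + 5i)(-1 + 5i) / ((-1)^2 + (-5)^2)
= (-28 + 10i) / 26
Divide through by 2: (-14 + 5i) / 13
= -14/13 + (5/13)i


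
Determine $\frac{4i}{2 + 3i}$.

Multiply numerator and denominator by conjugate (2 - 3i):
= (4i)(2 - 3i) / (2^2 + 3^2)
= (12 + 8i) / 13
= 12/13 + (8/13)i


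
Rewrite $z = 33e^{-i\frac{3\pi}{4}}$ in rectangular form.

a = r cos θ = 33 * -sqrt(2)/2 = -33*sqrt(2)/2
b = r sin θ = 33 * -sqrt(2)/2 = -33*sqrt(2)/2
z = -33*sqrt(2)/2 - (33*sqrt(2)/2)i


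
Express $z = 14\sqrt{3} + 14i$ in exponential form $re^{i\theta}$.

r = |z| = sqrt((14*sqrt(3))^2 + (14)^2) = sqrt(588 + 196) = sqrt(784) = 28
θ = arctan(b/a) = arctan(14/24.2487) (quadrant-adjusted) = 30° = π/6
z = 28e^(i*π/6)


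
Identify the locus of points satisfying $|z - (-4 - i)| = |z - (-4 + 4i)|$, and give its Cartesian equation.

|z - z1| = |z - z2| means z is equidistant from z1 and z2,
i.e. the perpendicular bisector of the segment from (-4, -1) to (-4, 4) (midpoint (-4, 3/2)).
With z = x + yi, square both sides:
(x - (-4))^2 + (y - (-1))^2 = (x - (-4))^2 + (y - 4)^2
The x^2 and y^2 terms cancel: 0x + 10y = 32 - 17 = 15
Simplify: y = 3/2
Locus: Perpendicular bisector of the segment from (-4, -1) to (-4, 4): the line y = 3/2


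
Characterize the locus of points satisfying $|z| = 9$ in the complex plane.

|z| = 9 means sqrt(x^2 + y^2) = 9
This is a circle of radius 9 centered at the origin


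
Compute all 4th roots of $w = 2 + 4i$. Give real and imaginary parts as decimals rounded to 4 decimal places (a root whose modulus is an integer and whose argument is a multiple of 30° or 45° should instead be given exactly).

|w| = sqrt(20) ≈ 4.472136, arg(w) ≈ 63.434949°
Root modulus = sqrt(20)^(1/4) ≈ 1.454215
Root arguments: θ_k = (arg(w) + 360°k)/4 for k = 0, 1, ..., 3
Compute each root as (root modulus)(cos θ_k + i sin θ_k) using full-precision intermediates, then round to 4 decimal places.
Roots: 1.3989 + 0.3974i, -0.3974 + 1.3989i, -1.3989 - 0.3974i, 0.3974 - 1.3989i


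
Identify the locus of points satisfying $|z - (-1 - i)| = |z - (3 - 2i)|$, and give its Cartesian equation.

|z - z1| = |z - z2| means z is equidistant from z1 and z2,
i.e. the perpendicular bisector of the segment from (-1, -1) to (3, -2) (midpoint (1, -3/2)).
With z = x + yi, square both sides:
(x - (-1))^2 + (y - (-1))^2 = (x - 3)^2 + (y - (-2))^2
The x^2 and y^2 terms cancel: 8x + (-2)y = 13 - 2 = 11
Simplify: 8x - 2y = 11
Locus: Perpendicular bisector of the segment from (-1, -1) to (3, -2): the line 8x - 2y = 11


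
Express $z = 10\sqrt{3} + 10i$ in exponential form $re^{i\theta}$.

r = |z| = sqrt((10*sqrt(3))^2 + (10)^2) = sqrt(300 + 100) = sqrt(400) = 20
θ = arctan(b/a) = arctan(10/17.3205) (quadrant-adjusted) = 30° = π/6
z = 20e^(i*π/6)


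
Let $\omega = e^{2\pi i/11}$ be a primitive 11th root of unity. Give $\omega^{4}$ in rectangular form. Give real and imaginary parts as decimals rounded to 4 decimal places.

ω^4 = e^(2πi·4/11) = e^(i·8π/11)
= cos(8π/11) + i sin(8π/11)
= -0.6549 + 0.7557i


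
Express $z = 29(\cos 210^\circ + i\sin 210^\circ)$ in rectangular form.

a = r cos θ = 29 * -sqrt(3)/2 = -29*sqrt(3)/2
b = r sin θ = 29 * -1/2 = -29/2
z = -29*sqrt(3)/2 - (29/2)i


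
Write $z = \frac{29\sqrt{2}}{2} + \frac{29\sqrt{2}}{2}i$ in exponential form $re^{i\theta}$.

r = |z| = sqrt((29*sqrt(2)/2)^2 + (29*sqrt(2)/2)^2) = sqrt(841/2 + 841/2) = sqrt(841) = 29
θ = arctan(b/a) = arctan(20.5061/20.5061) (quadrant-adjusted) = 45° = π/4
z = 29e^(i*π/4)


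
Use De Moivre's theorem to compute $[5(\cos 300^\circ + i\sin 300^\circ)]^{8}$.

By De Moivre: z^n = r^n(cos(nθ) + i sin(nθ))
= 5^8(cos(8*300°) + i sin(8*300°))
= 390625(cos 240° + i sin 240°)
= -390625/2 - (390625*sqrt(3)/2)i


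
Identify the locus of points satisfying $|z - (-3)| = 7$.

|z - z0| = r describes a circle centered at z0 with radius r
Here z0 = -3 and r = 7
Locus: Circle centered at (-3, 0) with radius 7


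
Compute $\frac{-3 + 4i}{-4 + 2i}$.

Multiply numerator and denominator by conjugate (-4 - 2i):
= (-3 + 4i)(-4 - 2i) / ((-4)^2 + 2^2)
= (20 - 10i) / 20
Divide through by 10: (2 - i) / 2
= 1 - (1/2)i


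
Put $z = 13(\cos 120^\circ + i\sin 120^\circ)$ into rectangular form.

a = r cos θ = 13 * -1/2 = -13/2
b = r sin θ = 13 * sqrt(3)/2 = 13*sqrt(3)/2
z = -13/2 + (13*sqrt(3)/2)i


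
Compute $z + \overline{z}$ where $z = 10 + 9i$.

z + conjugate(z) = (a + bi) + (a - bi) = 2a
= 2 * 10 = 20


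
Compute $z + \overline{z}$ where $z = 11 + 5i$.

z + conjugate(z) = (a + bi) + (a - bi) = 2a
= 2 * 11 = 22


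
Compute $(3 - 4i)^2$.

(a + bi)^2 = a^2 - b^2 + 2abi
= 3^2 - (-4)^2 + 2*3*(-4)i
= -7 - 24i


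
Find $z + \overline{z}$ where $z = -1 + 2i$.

z + conjugate(z) = (a + bi) + (a - bi) = 2a
= 2 * (-1) = -2


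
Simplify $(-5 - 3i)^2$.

(a + bi)^2 = a^2 - b^2 + 2abi
= (-5)^2 - (-3)^2 + 2*(-5)*(-3)i
= 16 + 30i


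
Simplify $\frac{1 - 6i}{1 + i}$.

Multiply numerator and denominator by conjugate (1 - i):
= (1 - 6i)(1 - i) / (1^2 + 1^2)
= (-5 - 7i) / 2
= -5/2 - (7/2)i


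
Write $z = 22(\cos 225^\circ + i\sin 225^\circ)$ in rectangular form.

a = r cos θ = 22 * -sqrt(2)/2 = -11*sqrt(2)
b = r sin θ = 22 * -sqrt(2)/2 = -11*sqrt(2)
z = -11*sqrt(2) - 11*sqrt(2)i


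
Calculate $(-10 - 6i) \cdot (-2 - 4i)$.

(a1*a2 - b1*b2) + (a1*b2 + b1*a2)i
= (20 - 24) + (40 + 12)i
= -4 + 52i


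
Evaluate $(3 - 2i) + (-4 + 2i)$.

(3 + (-4)) + (-2 + 2)i = -1


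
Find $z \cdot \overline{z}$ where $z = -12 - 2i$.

z * conjugate(z) = |z|^2 = a^2 + b^2
= (-12)^2 + (-2)^2 = 148


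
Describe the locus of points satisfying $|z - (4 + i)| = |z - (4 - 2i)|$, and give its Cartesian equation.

|z - z1| = |z - z2| means z is equidistant from z1 and z2,
i.e. the perpendicular bisector of the segment from (4, 1) to (4, -2) (midpoint (4, -1/2)).
With z = x + yi, square both sides:
(x - 4)^2 + (y - 1)^2 = (x - 4)^2 + (y - (-2))^2
The x^2 and y^2 terms cancel: 0x + (-6)y = 20 - 17 = 3
Simplify: y = -1/2
Locus: Perpendicular bisector of the segment from (4, 1) to (4, -2): the line y = -1/2


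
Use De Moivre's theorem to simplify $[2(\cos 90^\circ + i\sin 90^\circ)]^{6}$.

By De Moivre: z^n = r^n(cos(nθ) + i sin(nθ))
= 2^6(cos(6*90°) + i sin(6*90°))
= 64(cos 180° + i sin 180°)
= -64


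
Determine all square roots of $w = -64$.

|w| = 64, arg(w) = 180°
Root modulus = 64^(1/2) = 8
Root arguments: θ_k = (180° + 360°k)/2 for k = 0, 1, ..., 1
Roots: 8i, -8i


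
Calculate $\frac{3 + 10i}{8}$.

Divisor is real, so divide each part by 8:
= 3/8 + (5/4)i


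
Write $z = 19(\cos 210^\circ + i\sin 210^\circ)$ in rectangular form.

a = r cos θ = 19 * -sqrt(3)/2 = -19*sqrt(3)/2
b = r sin θ = 19 * -1/2 = -19/2
z = -19*sqrt(3)/2 - (19/2)i


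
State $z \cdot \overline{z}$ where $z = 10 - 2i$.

z * conjugate(z) = |z|^2 = a^2 + b^2
= 10^2 + (-2)^2 = 104


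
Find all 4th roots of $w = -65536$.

|w| = 65536, arg(w) = 180°
Root modulus = 65536^(1/4) = 16
Root arguments: θ_k = (180° + 360°k)/4 for k = 0, 1, ..., 3
Roots: 8*sqrt(2) + 8*sqrt(2)i, -8*sqrt(2) + 8*sqrt(2)i, -8*sqrt(2) - 8*sqrt(2)i, 8*sqrt(2) - 8*sqrt(2)i


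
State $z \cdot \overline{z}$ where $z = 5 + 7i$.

z * conjugate(z) = |z|^2 = a^2 + b^2
= 5^2 + 7^2 = 74


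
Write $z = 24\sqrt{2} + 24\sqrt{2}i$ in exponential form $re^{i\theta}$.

r = |z| = sqrt((24*sqrt(2))^2 + (24*sqrt(2))^2) = sqrt(1152 + 1152) = sqrt(2304) = 48
θ = arctan(b/a) = arctan(33.9411/33.9411) (quadrant-adjusted) = 45° = π/4
z = 48e^(i*π/4)


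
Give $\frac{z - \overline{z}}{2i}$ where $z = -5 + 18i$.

z - conjugate(z) = 2bi
(z - conjugate(z))/(2i) = 2bi/(2i) = b = 18


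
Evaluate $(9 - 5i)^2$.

(a + bi)^2 = a^2 - b^2 + 2abi
= 9^2 - (-5)^2 + 2*9*(-5)i
= 56 - 90i


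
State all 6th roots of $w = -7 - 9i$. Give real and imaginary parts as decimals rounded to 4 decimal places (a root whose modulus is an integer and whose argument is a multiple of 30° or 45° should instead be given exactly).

|w| = sqrt(130) ≈ 11.401754, arg(w) ≈ 232.125016°
Root modulus = sqrt(130)^(1/6) ≈ 1.500244
Root arguments: θ_k = (arg(w) + 360°k)/6 for k = 0, 1, ..., 5
Compute each root as (root modulus)(cos θ_k + i sin θ_k) using full-precision intermediates, then round to 4 decimal places.
Roots: 1.1710 + 0.9378i, -0.2266 + 1.4830i, -1.3976 + 0.5453i, -1.1710 - 0.9378i, 0.2266 - 1.4830i, 1.3976 - 0.5453i


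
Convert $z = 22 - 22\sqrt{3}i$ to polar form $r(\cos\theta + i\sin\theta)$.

r = |z| = sqrt(a^2 + b^2) = sqrt((22)^2 + (-22*sqrt(3))^2) = sqrt(484 + 1452) = sqrt(1936) = 44
θ = arctan(b/a) = arctan(-38.1051/22) (quadrant-adjusted) = 300°
z = 44(cos 300° + i sin 300°)


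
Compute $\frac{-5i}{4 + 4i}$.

Multiply numerator and denominator by conjugate (4 - 4i):
= (-5i)(4 - 4i) / (4^2 + 4^2)
= (-20 - 20i) / 32
Divide through by 4: (-5 - 5i) / 8
= -5/8 - (5/8)i


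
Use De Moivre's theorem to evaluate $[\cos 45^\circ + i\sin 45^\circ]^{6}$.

By De Moivre: z^n = r^n(cos(nθ) + i sin(nθ))
= 1^6(cos(6*45°) + i sin(6*45°))
= 1(cos 270° + i sin 270°)
= -i


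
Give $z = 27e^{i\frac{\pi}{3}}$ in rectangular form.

a = r cos θ = 27 * 1/2 = 27/2
b = r sin θ = 27 * sqrt(3)/2 = 27*sqrt(3)/2
z = 27/2 + (27*sqrt(3)/2)i


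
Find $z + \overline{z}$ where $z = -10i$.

z + conjugate(z) = (a + bi) + (a - bi) = 2a
= 2 * 0 = 0


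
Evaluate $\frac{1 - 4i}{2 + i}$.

Multiply numerator and denominator by conjugate (2 - i):
= (1 - 4i)(2 - i) / (2^2 + 1^2)
= (-2 - 9i) / 5
= -2/5 - (9/5)i


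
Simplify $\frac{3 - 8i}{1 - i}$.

Multiply numerator and denominator by conjugate (1 + i):
= (3 - 8i)(1 + i) / (1^2 + (-1)^2)
= (11 - 5i) / 2
= 11/2 - (5/2)i


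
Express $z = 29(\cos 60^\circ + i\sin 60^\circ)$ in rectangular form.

a = r cos θ = 29 * 1/2 = 29/2
b = r sin θ = 29 * sqrt(3)/2 = 29*sqrt(3)/2
z = 29/2 + (29*sqrt(3)/2)i


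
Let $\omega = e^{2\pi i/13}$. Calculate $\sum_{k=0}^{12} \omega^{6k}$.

Let ζ = ω^6 = e^(2πi·6/13). Since 13 ∤ 6, ζ ≠ 1.
Sum = Σ_{k=0}^{12} ζ^k = (ζ^13 - 1)/(ζ - 1) = (ω^{6·13} - 1)/(ζ - 1) = (1 - 1)/(ζ - 1) = 0


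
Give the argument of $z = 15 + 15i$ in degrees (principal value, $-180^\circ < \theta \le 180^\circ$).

θ = arctan(b/a) = arctan(15/15) (quadrant-adjusted) = 45°


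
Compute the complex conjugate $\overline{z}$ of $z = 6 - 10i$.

If z = a + bi, then conjugate(z) = a - bi
conjugate(6 - 10i) = 6 + 10i


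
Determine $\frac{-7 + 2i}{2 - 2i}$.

Multiply numerator and denominator by conjugate (2 + 2i):
= (-7 + 2i)(2 + 2i) / (2^2 + (-2)^2)
= (-18 - 10i) / 8
Divide through by 2: (-9 - 5i) / 4
= -9/4 - (5/4)i


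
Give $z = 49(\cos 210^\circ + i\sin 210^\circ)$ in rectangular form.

a = r cos θ = 49 * -sqrt(3)/2 = -49*sqrt(3)/2
b = r sin θ = 49 * -1/2 = -49/2
z = -49*sqrt(3)/2 - (49/2)i


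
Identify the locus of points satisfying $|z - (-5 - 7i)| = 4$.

|z - z0| = r describes a circle centered at z0 with radius r
Here z0 = -5 - 7i and r = 4
Locus: Circle centered at (-5, -7) with radius 4


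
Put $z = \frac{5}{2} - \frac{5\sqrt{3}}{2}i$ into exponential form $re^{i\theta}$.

r = |z| = sqrt((5/2)^2 + (-5*sqrt(3)/2)^2) = sqrt(25/4 + 75/4) = sqrt(25) = 5
θ = arctan(b/a) = arctan(-4.3301/2.5) (quadrant-adjusted) = -60° = -π/3
z = 5e^(-i*π/3)


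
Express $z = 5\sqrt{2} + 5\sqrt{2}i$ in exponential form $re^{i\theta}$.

r = |z| = sqrt((5*sqrt(2))^2 + (5*sqrt(2))^2) = sqrt(50 + 50) = sqrt(100) = 10
θ = arctan(b/a) = arctan(7.0711/7.0711) (quadrant-adjusted) = 45° = π/4
z = 10e^(i*π/4)


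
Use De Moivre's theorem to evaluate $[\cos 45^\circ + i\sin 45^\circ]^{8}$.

By De Moivre: z^n = r^n(cos(nθ) + i sin(nθ))
= 1^8(cos(8*45°) + i sin(8*45°))
= 1(cos 0° + i sin 0°)
= 1


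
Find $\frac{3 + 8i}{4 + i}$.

Multiply numerator and denominator by conjugate (4 - i):
= (3 + 8i)(4 - i) / (4^2 + 1^2)
= (20 + 29i) / 17
= 20/17 + (29/17)i


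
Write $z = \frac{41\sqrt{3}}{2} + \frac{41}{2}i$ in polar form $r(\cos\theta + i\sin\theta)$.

r = |z| = sqrt(a^2 + b^2) = sqrt((41*sqrt(3)/2)^2 + (41/2)^2) = sqrt(5043/4 + 1681/4) = sqrt(1681) = 41
θ = arctan(b/a) = arctan(20.5/35.507) (quadrant-adjusted) = 30°
z = 41(cos 30° + i sin 30°)


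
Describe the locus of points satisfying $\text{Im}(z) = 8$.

Im(z) = y where z = x + yi; the equation y = 8 is satisfied by all points with that y-coordinate
Locus: Horizontal line y = 8


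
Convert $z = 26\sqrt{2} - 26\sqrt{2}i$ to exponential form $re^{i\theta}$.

r = |z| = sqrt((26*sqrt(2))^2 + (-26*sqrt(2))^2) = sqrt(1352 + 1352) = sqrt(2704) = 52
θ = arctan(b/a) = arctan(-36.7696/36.7696) (quadrant-adjusted) = -45° = -π/4
z = 52e^(-i*π/4)


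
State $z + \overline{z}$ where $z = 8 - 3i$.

z + conjugate(z) = (a + bi) + (a - bi) = 2a
= 2 * 8 = 16


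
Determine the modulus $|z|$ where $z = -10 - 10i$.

|z| = sqrt(a^2 + b^2) = sqrt((-10)^2 + (-10)^2) = sqrt(200) = sqrt(200)


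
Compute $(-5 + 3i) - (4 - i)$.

(-5 - 4) + (3 - (-1))i = -9 + 4i


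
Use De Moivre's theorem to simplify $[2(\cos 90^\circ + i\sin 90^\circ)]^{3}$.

By De Moivre: z^n = r^n(cos(nθ) + i sin(nθ))
= 2^3(cos(3*90°) + i sin(3*90°))
= 8(cos 270° + i sin 270°)
= -8i


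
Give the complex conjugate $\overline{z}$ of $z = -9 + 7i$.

If z = a + bi, then conjugate(z) = a - bi
conjugate(-9 + 7i) = -9 - 7i


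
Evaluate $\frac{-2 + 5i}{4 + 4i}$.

Multiply numerator and denominator by conjugate (4 - 4i):
= (-2 + 5i)(4 - 4i) / (4^2 + 4^2)
= (12 + 28i) / 32
Divide through by 4: (3 + 7i) / 8
= 3/8 + (7/8)i


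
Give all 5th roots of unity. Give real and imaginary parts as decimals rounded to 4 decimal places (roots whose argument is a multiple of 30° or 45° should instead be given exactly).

ω_k = e^(2πik/5) = cos(2πk/5) + i sin(2πk/5) for k = 0, 1, ..., 4
Roots: 1, 0.3090 + 0.9511i, -0.8090 + 0.5878i, -0.8090 - 0.5878i, 0.3090 - 0.9511i


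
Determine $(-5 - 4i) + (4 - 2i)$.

(-5 + 4) + (-4 + (-2))i = -1 - 6i


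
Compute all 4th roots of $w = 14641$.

|w| = 14641, arg(w) = 0°
Root modulus = 14641^(1/4) = 11
Root arguments: θ_k = (0° + 360°k)/4 for k = 0, 1, ..., 3
Roots: 11, 11i, -11, -11i


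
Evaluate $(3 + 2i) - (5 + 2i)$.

(3 - 5) + (2 - 2)i = -2


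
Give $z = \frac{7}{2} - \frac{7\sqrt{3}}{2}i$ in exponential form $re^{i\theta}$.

r = |z| = sqrt((7/2)^2 + (-7*sqrt(3)/2)^2) = sqrt(49/4 + 147/4) = sqrt(49) = 7
θ = arctan(b/a) = arctan(-6.0622/3.5) (quadrant-adjusted) = -60° = -π/3
z = 7e^(-i*π/3)


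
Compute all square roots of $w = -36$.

|w| = 36, arg(w) = 180°
Root modulus = 36^(1/2) = 6
Root arguments: θ_k = (180° + 360°k)/2 for k = 0, 1, ..., 1
Roots: 6i, -6i


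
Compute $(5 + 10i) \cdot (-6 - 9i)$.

(a1*a2 - b1*b2) + (a1*b2 + b1*a2)i
= (-30 - (-90)) + (-45 + (-60))i
= 60 - 105i


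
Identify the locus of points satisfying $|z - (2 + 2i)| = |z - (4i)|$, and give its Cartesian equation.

|z - z1| = |z - z2| means z is equidistant from z1 and z2,
i.e. the perpendicular bisector of the segment from (2, 2) to (0, 4) (midpoint (1, 3)).
With z = x + yi, square both sides:
(x - 2)^2 + (y - 2)^2 = (x - 0)^2 + (y - 4)^2
The x^2 and y^2 terms cancel: -4x + 4y = 16 - 8 = 8
Simplify: x - y = -2
Locus: Perpendicular bisector of the segment from (2, 2) to (0, 4): the line x - y = -2


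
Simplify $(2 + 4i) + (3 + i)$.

(2 + 3) + (4 + 1)i = 5 + 5i


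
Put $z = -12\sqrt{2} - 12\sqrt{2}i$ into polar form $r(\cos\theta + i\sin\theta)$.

r = |z| = sqrt(a^2 + b^2) = sqrt((-12*sqrt(2))^2 + (-12*sqrt(2))^2) = sqrt(288 + 288) = sqrt(576) = 24
θ = arctan(b/a) = arctan(-16.9706/-16.9706) (quadrant-adjusted) = 225°
z = 24(cos 225° + i sin 225°)


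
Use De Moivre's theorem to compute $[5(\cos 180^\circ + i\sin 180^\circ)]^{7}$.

By De Moivre: z^n = r^n(cos(nθ) + i sin(nθ))
= 5^7(cos(7*180°) + i sin(7*180°))
= 78125(cos 180° + i sin 180°)
= -78125


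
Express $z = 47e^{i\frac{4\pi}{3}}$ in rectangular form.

a = r cos θ = 47 * -1/2 = -47/2
b = r sin θ = 47 * -sqrt(3)/2 = -47*sqrt(3)/2
z = -47/2 - (47*sqrt(3)/2)i


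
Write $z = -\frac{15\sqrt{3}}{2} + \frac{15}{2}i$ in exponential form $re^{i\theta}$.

r = |z| = sqrt((-15*sqrt(3)/2)^2 + (15/2)^2) = sqrt(675/4 + 225/4) = sqrt(225) = 15
θ = arctan(b/a) = arctan(7.5/-12.9904) (quadrant-adjusted) = 150° = 5π/6
z = 15e^(i*5π/6)


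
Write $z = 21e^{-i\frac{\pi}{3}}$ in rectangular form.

a = r cos θ = 21 * 1/2 = 21/2
b = r sin θ = 21 * -sqrt(3)/2 = -21*sqrt(3)/2
z = 21/2 - (21*sqrt(3)/2)i


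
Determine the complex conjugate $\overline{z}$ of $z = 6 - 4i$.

If z = a + bi, then conjugate(z) = a - bi
conjugate(6 - 4i) = 6 + 4i


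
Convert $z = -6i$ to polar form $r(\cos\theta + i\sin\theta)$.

r = |z| = sqrt(a^2 + b^2) = sqrt((0)^2 + (-6)^2) = sqrt(0 + 36) = sqrt(36) = 6
a = 0 and b < 0, so z lies on the negative imaginary axis: θ = 270°
z = 6(cos 270° + i sin 270°)


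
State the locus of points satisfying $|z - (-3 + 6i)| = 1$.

|z - z0| = r describes a circle centered at z0 with radius r
Here z0 = -3 + 6i and r = 1
Locus: Circle centered at (-3, 6) with radius 1


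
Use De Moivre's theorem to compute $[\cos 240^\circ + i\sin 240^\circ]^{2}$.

By De Moivre: z^n = r^n(cos(nθ) + i sin(nθ))
= 1^2(cos(2*240°) + i sin(2*240°))
= 1(cos 120° + i sin 120°)
= -1/2 + (sqrt(3)/2)i


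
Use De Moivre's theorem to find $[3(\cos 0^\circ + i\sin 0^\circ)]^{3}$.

By De Moivre: z^n = r^n(cos(nθ) + i sin(nθ))
= 3^3(cos(3*0°) + i sin(3*0°))
= 27(cos 0° + i sin 0°)
= 27


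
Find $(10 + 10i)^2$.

(a + bi)^2 = a^2 - b^2 + 2abi
= 10^2 - 10^2 + 2*10*10i
= 200i


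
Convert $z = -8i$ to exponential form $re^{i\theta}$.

r = |z| = sqrt((0)^2 + (-8)^2) = sqrt(0 + 64) = sqrt(64) = 8
a = 0 and b < 0, so z lies on the negative imaginary axis: θ = -90° = -π/2
z = 8e^(-i*π/2)


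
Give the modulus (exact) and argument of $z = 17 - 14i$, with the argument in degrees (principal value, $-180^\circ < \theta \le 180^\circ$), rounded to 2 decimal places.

|z| = sqrt(17^2 + (-14)^2) = sqrt(485)
arg(z) = arctan(b/a) = arctan(-14/17) (quadrant-adjusted) = -39.47°


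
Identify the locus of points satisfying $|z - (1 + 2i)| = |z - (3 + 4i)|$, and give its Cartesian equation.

|z - z1| = |z - z2| means z is equidistant from z1 and z2,
i.e. the perpendicular bisector of the segment from (1, 2) to (3, 4) (midpoint (2, 3)).
With z = x + yi, square both sides:
(x - 1)^2 + (y - 2)^2 = (x - 3)^2 + (y - 4)^2
The x^2 and y^2 terms cancel: 4x + 4y = 25 - 5 = 20
Simplify: x + y = 5
Locus: Perpendicular bisector of the segment from (1, 2) to (3, 4): the line x + y = 5


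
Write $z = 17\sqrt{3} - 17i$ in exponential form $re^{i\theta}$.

r = |z| = sqrt((17*sqrt(3))^2 + (-17)^2) = sqrt(867 + 289) = sqrt(1156) = 34
θ = arctan(b/a) = arctan(-17/29.4449) (quadrant-adjusted) = -30° = -π/6
z = 34e^(-i*π/6)


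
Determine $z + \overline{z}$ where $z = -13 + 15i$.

z + conjugate(z) = (a + bi) + (a - bi) = 2a
= 2 * (-13) = -26


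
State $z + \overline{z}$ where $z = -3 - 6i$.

z + conjugate(z) = (a + bi) + (a - bi) = 2a
= 2 * (-3) = -6


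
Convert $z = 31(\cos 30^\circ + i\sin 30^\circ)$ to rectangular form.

a = r cos θ = 31 * sqrt(3)/2 = 31*sqrt(3)/2
b = r sin θ = 31 * 1/2 = 31/2
z = 31*sqrt(3)/2 + (31/2)i


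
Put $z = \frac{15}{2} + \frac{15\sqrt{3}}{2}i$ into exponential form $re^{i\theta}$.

r = |z| = sqrt((15/2)^2 + (15*sqrt(3)/2)^2) = sqrt(225/4 + 675/4) = sqrt(225) = 15
θ = arctan(b/a) = arctan(12.9904/7.5) (quadrant-adjusted) = 60° = π/3
z = 15e^(i*π/3)


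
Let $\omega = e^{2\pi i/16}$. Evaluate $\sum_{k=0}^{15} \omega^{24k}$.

Let ζ = ω^24 = e^(2πi·24/16). Since 16 ∤ 24, ζ ≠ 1.
Sum = Σ_{k=0}^{15} ζ^k = (ζ^16 - 1)/(ζ - 1) = (ω^{24·16} - 1)/(ζ - 1) = (1 - 1)/(ζ - 1) = 0


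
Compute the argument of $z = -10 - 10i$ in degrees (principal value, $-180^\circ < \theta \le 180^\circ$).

θ = arctan(b/a) = arctan(-10/-10) (quadrant-adjusted) = -135°


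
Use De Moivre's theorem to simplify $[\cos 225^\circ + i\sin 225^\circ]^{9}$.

By De Moivre: z^n = r^n(cos(nθ) + i sin(nθ))
= 1^9(cos(9*225°) + i sin(9*225°))
= 1(cos 225° + i sin 225°)
= -sqrt(2)/2 - (sqrt(2)/2)i


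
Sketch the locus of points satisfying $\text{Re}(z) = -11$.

Re(z) = x where z = x + yi; the equation x = -11 is satisfied by all points with that x-coordinate
Locus: Vertical line x = -11


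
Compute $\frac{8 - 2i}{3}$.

Divisor is real, so divide each part by 3:
= 8/3 - (2/3)i


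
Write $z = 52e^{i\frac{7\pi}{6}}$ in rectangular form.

a = r cos θ = 52 * -sqrt(3)/2 = -26*sqrt(3)
b = r sin θ = 52 * -1/2 = -26
z = -26*sqrt(3) - 26i


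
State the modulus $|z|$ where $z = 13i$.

|z| = sqrt(a^2 + b^2) = sqrt(0^2 + 13^2) = sqrt(169) = 13


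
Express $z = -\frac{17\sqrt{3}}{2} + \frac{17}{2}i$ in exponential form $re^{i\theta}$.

r = |z| = sqrt((-17*sqrt(3)/2)^2 + (17/2)^2) = sqrt(867/4 + 289/4) = sqrt(289) = 17
θ = arctan(b/a) = arctan(8.5/-14.7224) (quadrant-adjusted) = 150° = 5π/6
z = 17e^(i*5π/6)


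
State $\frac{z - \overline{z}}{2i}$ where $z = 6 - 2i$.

z - conjugate(z) = 2bi
(z - conjugate(z))/(2i) = 2bi/(2i) = b = -2


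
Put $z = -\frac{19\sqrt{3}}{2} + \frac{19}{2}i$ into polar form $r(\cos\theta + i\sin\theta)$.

r = |z| = sqrt(a^2 + b^2) = sqrt((-19*sqrt(3)/2)^2 + (19/2)^2) = sqrt(1083/4 + 361/4) = sqrt(361) = 19
θ = arctan(b/a) = arctan(9.5/-16.4545) (quadrant-adjusted) = 150°
z = 19(cos 150° + i sin 150°)


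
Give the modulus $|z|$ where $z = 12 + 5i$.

|z| = sqrt(a^2 + b^2) = sqrt(12^2 + 5^2) = sqrt(169) = 13


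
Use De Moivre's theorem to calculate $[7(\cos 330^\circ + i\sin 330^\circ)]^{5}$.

By De Moivre: z^n = r^n(cos(nθ) + i sin(nθ))
= 7^5(cos(5*330°) + i sin(5*330°))
= 16807(cos 210° + i sin 210°)
= -16807*sqrt(3)/2 - (16807/2)i


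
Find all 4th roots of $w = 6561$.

|w| = 6561, arg(w) = 0°
Root modulus = 6561^(1/4) = 9
Root arguments: θ_k = (0° + 360°k)/4 for k = 0, 1, ..., 3
Roots: 9, 9i, -9, -9i


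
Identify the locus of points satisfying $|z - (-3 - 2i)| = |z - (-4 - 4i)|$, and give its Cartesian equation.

|z - z1| = |z - z2| means z is equidistant from z1 and z2,
i.e. the perpendicular bisector of the segment from (-3, -2) to (-4, -4) (midpoint (-7/2, -3)).
With z = x + yi, square both sides:
(x - (-3))^2 + (y - (-2))^2 = (x - (-4))^2 + (y - (-4))^2
The x^2 and y^2 terms cancel: -2x + (-4)y = 32 - 13 = 19
Simplify: 2x + 4y = -19
Locus: Perpendicular bisector of the segment from (-3, -2) to (-4, -4): the line 2x + 4y = -19


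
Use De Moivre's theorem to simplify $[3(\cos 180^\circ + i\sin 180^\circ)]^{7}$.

By De Moivre: z^n = r^n(cos(nθ) + i sin(nθ))
= 3^7(cos(7*180°) + i sin(7*180°))
= 2187(cos 180° + i sin 180°)
= -2187


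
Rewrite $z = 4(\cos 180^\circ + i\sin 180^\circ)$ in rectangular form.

a = r cos θ = 4 * -1 = -4
b = r sin θ = 4 * 0 = 0
z = -4


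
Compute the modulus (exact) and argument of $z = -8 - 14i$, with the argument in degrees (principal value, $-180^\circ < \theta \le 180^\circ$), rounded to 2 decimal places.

|z| = sqrt((-8)^2 + (-14)^2) = sqrt(260)
arg(z) = arctan(b/a) = arctan(-14/-8) (quadrant-adjusted) = -119.74°


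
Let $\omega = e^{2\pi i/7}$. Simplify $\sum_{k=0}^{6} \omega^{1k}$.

Let ζ = ω^1 = e^(2πi·1/7). Since 7 ∤ 1, ζ ≠ 1.
Sum = Σ_{k=0}^{6} ζ^k = (ζ^7 - 1)/(ζ - 1) = (ω^{1·7} - 1)/(ζ - 1) = (1 - 1)/(ζ - 1) = 0


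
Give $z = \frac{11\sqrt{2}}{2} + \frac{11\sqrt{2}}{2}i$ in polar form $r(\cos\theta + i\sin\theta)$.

r = |z| = sqrt(a^2 + b^2) = sqrt((11*sqrt(2)/2)^2 + (11*sqrt(2)/2)^2) = sqrt(121/2 + 121/2) = sqrt(121) = 11
θ = arctan(b/a) = arctan(7.7782/7.7782) (quadrant-adjusted) = 45°
z = 11(cos 45° + i sin 45°)


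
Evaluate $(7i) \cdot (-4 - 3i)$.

(a1*a2 - b1*b2) + (a1*b2 + b1*a2)i
= (0 - (-21)) + (0 + (-28))i
= 21 - 28i


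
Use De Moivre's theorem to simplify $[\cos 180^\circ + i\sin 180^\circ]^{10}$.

By De Moivre: z^n = r^n(cos(nθ) + i sin(nθ))
= 1^10(cos(10*180°) + i sin(10*180°))
= 1(cos 0° + i sin 0°)
= 1


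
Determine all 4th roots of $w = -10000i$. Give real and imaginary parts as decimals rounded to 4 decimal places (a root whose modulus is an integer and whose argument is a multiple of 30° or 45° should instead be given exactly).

|w| = 10000, arg(w) = 270°
Root modulus = 10000^(1/4) = 10
Root arguments: θ_k = (270° + 360°k)/4 for k = 0, 1, ..., 3
Compute each root as (root modulus)(cos θ_k + i sin θ_k) using full-precision intermediates, then round to 4 decimal places.
Roots: 3.8268 + 9.2388i, -9.2388 + 3.8268i, -3.8268 - 9.2388i, 9.2388 - 3.8268i


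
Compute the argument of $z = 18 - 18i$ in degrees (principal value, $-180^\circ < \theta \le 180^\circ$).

θ = arctan(b/a) = arctan(-18/18) (quadrant-adjusted) = -45°


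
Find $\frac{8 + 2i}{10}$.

Divisor is real, so divide each part by 10:
= 4/5 + (1/5)i


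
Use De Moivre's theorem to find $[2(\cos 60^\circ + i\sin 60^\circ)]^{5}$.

By De Moivre: z^n = r^n(cos(nθ) + i sin(nθ))
= 2^5(cos(5*60°) + i sin(5*60°))
= 32(cos 300° + i sin 300°)
= 16 - 16*sqrt(3)i


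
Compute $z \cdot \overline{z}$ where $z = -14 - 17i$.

z * conjugate(z) = |z|^2 = a^2 + b^2
= (-14)^2 + (-17)^2 = 485


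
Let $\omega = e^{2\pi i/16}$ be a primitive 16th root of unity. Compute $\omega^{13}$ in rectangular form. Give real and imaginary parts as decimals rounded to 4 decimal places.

ω^13 = e^(2πi·13/16) = e^(i·13π/8)
= cos(13π/8) + i sin(13π/8)
= 0.3827 - 0.9239i


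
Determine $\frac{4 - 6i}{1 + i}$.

Multiply numerator and denominator by conjugate (1 - i):
= (4 - 6i)(1 - i) / (1^2 + 1^2)
= (-2 - 10i) / 2
= -1 - 5i


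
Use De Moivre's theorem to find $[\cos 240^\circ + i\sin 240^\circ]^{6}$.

By De Moivre: z^n = r^n(cos(nθ) + i sin(nθ))
= 1^6(cos(6*240°) + i sin(6*240°))
= 1(cos 0° + i sin 0°)
= 1


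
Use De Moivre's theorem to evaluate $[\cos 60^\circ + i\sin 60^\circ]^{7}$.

By De Moivre: z^n = r^n(cos(nθ) + i sin(nθ))
= 1^7(cos(7*60°) + i sin(7*60°))
= 1(cos 60° + i sin 60°)
= 1/2 + (sqrt(3)/2)i


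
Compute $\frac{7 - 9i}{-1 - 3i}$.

Multiply numerator and denominator by conjugate (-1 + 3i):
= (7 - 9i)(-1 + 3i) / ((-1)^2 + (-3)^2)
= (20 + 30i) / 10
= 2 + 3i


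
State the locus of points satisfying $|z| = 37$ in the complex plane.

|z| = 37 means sqrt(x^2 + y^2) = 37
This is a circle of radius 37 centered at the origin


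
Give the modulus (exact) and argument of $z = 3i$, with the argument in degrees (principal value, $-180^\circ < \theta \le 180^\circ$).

|z| = sqrt(0^2 + 3^2) = 3
a = 0 and b > 0, so z lies on the positive imaginary axis: arg(z) = 90°


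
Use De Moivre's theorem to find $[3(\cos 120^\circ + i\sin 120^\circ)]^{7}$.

By De Moivre: z^n = r^n(cos(nθ) + i sin(nθ))
= 3^7(cos(7*120°) + i sin(7*120°))
= 2187(cos 120° + i sin 120°)
= -2187/2 + (2187*sqrt(3)/2)i


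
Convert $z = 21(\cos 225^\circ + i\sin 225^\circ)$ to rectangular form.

a = r cos θ = 21 * -sqrt(2)/2 = -21*sqrt(2)/2
b = r sin θ = 21 * -sqrt(2)/2 = -21*sqrt(2)/2
z = -21*sqrt(2)/2 - (21*sqrt(2)/2)i


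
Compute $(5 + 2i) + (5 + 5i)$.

(5 + 5) + (2 + 5)i = 10 + 7i


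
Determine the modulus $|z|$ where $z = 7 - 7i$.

|z| = sqrt(a^2 + b^2) = sqrt(7^2 + (-7)^2) = sqrt(98) = sqrt(98)


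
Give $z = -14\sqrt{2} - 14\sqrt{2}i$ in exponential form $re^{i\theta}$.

r = |z| = sqrt((-14*sqrt(2))^2 + (-14*sqrt(2))^2) = sqrt(392 + 392) = sqrt(784) = 28
θ = arctan(b/a) = arctan(-19.799/-19.799) (quadrant-adjusted) = -135° = -3π/4
z = 28e^(-i*3π/4)


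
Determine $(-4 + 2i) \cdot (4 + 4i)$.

(a1*a2 - b1*b2) + (a1*b2 + b1*a2)i
= (-16 - 8) + (-16 + 8)i
= -24 - 8i


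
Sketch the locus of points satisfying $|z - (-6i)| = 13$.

|z - z0| = r describes a circle centered at z0 with radius r
Here z0 = -6i and r = 13
Locus: Circle centered at (0, -6) with radius 13


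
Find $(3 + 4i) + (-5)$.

(3 + (-5)) + (4 + 0)i = -2 + 4i


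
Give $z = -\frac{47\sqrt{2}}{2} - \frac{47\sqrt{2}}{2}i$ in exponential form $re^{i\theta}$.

r = |z| = sqrt((-47*sqrt(2)/2)^2 + (-47*sqrt(2)/2)^2) = sqrt(2209/2 + 2209/2) = sqrt(2209) = 47
θ = arctan(b/a) = arctan(-33.234/-33.234) (quadrant-adjusted) = -135° = -3π/4
z = 47e^(-i*3π/4)


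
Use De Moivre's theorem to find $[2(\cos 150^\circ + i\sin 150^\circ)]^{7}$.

By De Moivre: z^n = r^n(cos(nθ) + i sin(nθ))
= 2^7(cos(7*150°) + i sin(7*150°))
= 128(cos 330° + i sin 330°)
= 64*sqrt(3) - 64i


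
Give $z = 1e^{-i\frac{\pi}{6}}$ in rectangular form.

a = r cos θ = 1 * sqrt(3)/2 = sqrt(3)/2
b = r sin θ = 1 * -1/2 = -1/2
z = sqrt(3)/2 - (1/2)i


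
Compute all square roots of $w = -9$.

|w| = 9, arg(w) = 180°
Root modulus = 9^(1/2) = 3
Root arguments: θ_k = (180° + 360°k)/2 for k = 0, 1, ..., 1
Roots: 3i, -3i


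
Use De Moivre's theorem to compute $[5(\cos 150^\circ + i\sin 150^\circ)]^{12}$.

By De Moivre: z^n = r^n(cos(nθ) + i sin(nθ))
= 5^12(cos(12*150°) + i sin(12*150°))
= 244140625(cos 0° + i sin 0°)
= 244140625


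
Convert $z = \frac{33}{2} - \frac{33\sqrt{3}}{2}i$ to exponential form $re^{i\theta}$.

r = |z| = sqrt((33/2)^2 + (-33*sqrt(3)/2)^2) = sqrt(1089/4 + 3267/4) = sqrt(1089) = 33
θ = arctan(b/a) = arctan(-28.5788/16.5) (quadrant-adjusted) = -60° = -π/3
z = 33e^(-i*π/3)


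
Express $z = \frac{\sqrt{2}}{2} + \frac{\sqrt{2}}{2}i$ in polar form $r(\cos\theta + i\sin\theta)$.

r = |z| = sqrt(a^2 + b^2) = sqrt((sqrt(2)/2)^2 + (sqrt(2)/2)^2) = sqrt(1/2 + 1/2) = sqrt(1) = 1
θ = arctan(b/a) = arctan(0.7071/0.7071) (quadrant-adjusted) = 45°
z = 1(cos 45° + i sin 45°)


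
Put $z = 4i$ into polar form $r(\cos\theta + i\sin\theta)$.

r = |z| = sqrt(a^2 + b^2) = sqrt((0)^2 + (4)^2) = sqrt(0 + 16) = sqrt(16) = 4
a = 0 and b > 0, so z lies on the positive imaginary axis: θ = 90°
z = 4(cos 90° + i sin 90°)


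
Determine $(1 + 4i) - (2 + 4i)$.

(1 - 2) + (4 - 4)i = -1


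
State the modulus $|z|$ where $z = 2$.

|z| = sqrt(a^2 + b^2) = sqrt(2^2 + 0^2) = sqrt(4) = 2


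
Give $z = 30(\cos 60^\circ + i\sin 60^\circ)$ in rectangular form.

a = r cos θ = 30 * 1/2 = 15
b = r sin θ = 30 * sqrt(3)/2 = 15*sqrt(3)
z = 15 + 15*sqrt(3)i


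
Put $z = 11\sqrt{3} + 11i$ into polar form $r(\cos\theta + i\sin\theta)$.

r = |z| = sqrt(a^2 + b^2) = sqrt((11*sqrt(3))^2 + (11)^2) = sqrt(363 + 121) = sqrt(484) = 22
θ = arctan(b/a) = arctan(11/19.0526) (quadrant-adjusted) = 30°
z = 22(cos 30° + i sin 30°)


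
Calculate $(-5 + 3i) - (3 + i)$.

(-5 - 3) + (3 - 1)i = -8 + 2i


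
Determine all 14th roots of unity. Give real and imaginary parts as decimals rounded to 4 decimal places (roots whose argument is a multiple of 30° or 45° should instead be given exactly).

ω_k = e^(2πik/14) = cos(2πk/14) + i sin(2πk/14) for k = 0, 1, ..., 13
Roots: 1, 0.9010 + 0.4339i, 0.6235 + 0.7818i, 0.2225 + 0.9749i, -0.2225 + 0.9749i, -0.6235 + 0.7818i, -0.9010 + 0.4339i, -1, -0.9010 - 0.4339i, -0.6235 - 0.7818i, -0.2225 - 0.9749i, 0.2225 - 0.9749i, 0.6235 - 0.7818i, 0.9010 - 0.4339i


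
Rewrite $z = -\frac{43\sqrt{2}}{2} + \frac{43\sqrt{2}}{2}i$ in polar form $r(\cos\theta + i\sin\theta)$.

r = |z| = sqrt(a^2 + b^2) = sqrt((-43*sqrt(2)/2)^2 + (43*sqrt(2)/2)^2) = sqrt(1849/2 + 1849/2) = sqrt(1849) = 43
θ = arctan(b/a) = arctan(30.4056/-30.4056) (quadrant-adjusted) = 135°
z = 43(cos 135° + i sin 135°)


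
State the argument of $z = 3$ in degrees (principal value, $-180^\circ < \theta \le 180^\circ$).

b = 0 and a > 0, so z lies on the positive real axis: θ = 0°


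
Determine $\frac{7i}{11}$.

Divisor is real, so divide each part by 11:
= 0 + (7/11)i


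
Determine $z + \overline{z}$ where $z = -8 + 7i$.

z + conjugate(z) = (a + bi) + (a - bi) = 2a
= 2 * (-8) = -16


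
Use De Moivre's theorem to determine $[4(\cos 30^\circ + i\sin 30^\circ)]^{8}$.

By De Moivre: z^n = r^n(cos(nθ) + i sin(nθ))
= 4^8(cos(8*30°) + i sin(8*30°))
= 65536(cos 240° + i sin 240°)
= -32768 - 32768*sqrt(3)i


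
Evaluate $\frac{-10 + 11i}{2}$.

Divisor is real, so divide each part by 2:
= -5 + (11/2)i


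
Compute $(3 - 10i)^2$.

(a + bi)^2 = a^2 - b^2 + 2abi
= 3^2 - (-10)^2 + 2*3*(-10)i
= -91 - 60i


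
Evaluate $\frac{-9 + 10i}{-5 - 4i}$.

Multiply numerator and denominator by conjugate (-5 + 4i):
= (-9 + 10i)(-5 + 4i) / ((-5)^2 + (-4)^2)
= (5 - 86i) / 41
= 5/41 - (86/41)i


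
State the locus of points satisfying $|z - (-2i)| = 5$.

|z - z0| = r describes a circle centered at z0 with radius r
Here z0 = -2i and r = 5
Locus: Circle centered at (0, -2) with radius 5


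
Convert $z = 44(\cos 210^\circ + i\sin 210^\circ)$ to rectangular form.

a = r cos θ = 44 * -sqrt(3)/2 = -22*sqrt(3)
b = r sin θ = 44 * -1/2 = -22
z = -22*sqrt(3) - 22i


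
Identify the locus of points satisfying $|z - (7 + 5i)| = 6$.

|z - z0| = r describes a circle centered at z0 with radius r
Here z0 = 7 + 5i and r = 6
Locus: Circle centered at (7, 5) with radius 6


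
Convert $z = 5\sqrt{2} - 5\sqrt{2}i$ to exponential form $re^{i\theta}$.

r = |z| = sqrt((5*sqrt(2))^2 + (-5*sqrt(2))^2) = sqrt(50 + 50) = sqrt(100) = 10
θ = arctan(b/a) = arctan(-7.0711/7.0711) (quadrant-adjusted) = -45° = -π/4
z = 10e^(-i*π/4)
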